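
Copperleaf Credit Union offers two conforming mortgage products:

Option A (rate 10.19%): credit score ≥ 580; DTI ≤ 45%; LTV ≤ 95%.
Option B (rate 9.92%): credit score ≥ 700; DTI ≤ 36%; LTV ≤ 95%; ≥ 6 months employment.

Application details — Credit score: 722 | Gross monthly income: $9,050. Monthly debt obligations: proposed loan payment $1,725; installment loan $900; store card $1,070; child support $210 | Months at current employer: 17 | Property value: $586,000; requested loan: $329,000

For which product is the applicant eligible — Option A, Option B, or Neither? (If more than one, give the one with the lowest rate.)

Option A

Total debts = (1,725 + 900 + 1,070 + 210) = 3,905; DTI = 3,905/9,050 = 43.1%.
LTV = 329,000/586,000 = 56.1%.
Option A: score 722 ≥ 580; DTI 43.1% ≤ 45%; LTV 56.1% ≤ 95% → qualifies.
Option B: score 722 ≥ 700; DTI 43.1% > 36%; LTV 56.1% ≤ 95%; employment 17 ≥ 6 mo → does not qualify.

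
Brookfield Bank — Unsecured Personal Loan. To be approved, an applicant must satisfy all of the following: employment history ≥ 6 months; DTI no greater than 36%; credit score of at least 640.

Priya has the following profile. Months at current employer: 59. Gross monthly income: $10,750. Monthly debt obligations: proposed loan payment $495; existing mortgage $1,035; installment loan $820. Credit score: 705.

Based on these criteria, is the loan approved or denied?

Employment 59 ≥ 6 months
Total monthly debts = (495 + 1,035 + 820) = 2,350. DTI: 2,350 ÷ 10,750 = 21.9%, within the 36% cap
Credit score 705 ≥ 640 (meets)
All criteria satisfied.

Approved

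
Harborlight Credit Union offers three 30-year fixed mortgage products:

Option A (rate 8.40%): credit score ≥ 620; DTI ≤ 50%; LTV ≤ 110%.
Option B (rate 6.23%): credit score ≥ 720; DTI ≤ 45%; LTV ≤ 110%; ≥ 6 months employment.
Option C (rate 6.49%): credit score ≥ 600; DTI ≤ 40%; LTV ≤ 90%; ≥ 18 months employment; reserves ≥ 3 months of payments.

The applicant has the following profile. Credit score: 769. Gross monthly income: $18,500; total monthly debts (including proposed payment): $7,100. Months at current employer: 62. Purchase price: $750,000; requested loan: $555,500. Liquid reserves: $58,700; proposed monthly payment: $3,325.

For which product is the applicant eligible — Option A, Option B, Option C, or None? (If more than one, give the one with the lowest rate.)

Option B

DTI = 7,100/18,500 = 38.4%.
LTV = 555,500/750,000 = 74.1%.
Reserves = 58,700/3,325 = 17.7 months.
Option A: score 769 ≥ 620; DTI 38.4% ≤ 50%; LTV 74.1% ≤ 110% → qualifies.
Option B: score 769 ≥ 720; DTI 38.4% ≤ 45%; LTV 74.1% ≤ 110%; employment 62 ≥ 6 mo → qualifies.
Option C: score 769 ≥ 600; DTI 38.4% ≤ 40%; LTV 74.1% ≤ 90%; employment 62 ≥ 18 mo; reserves 17.7 ≥ 3 mo → qualifies.
Qualifying: Option A, Option B, Option C. Lowest rate is 6.23% → Option B.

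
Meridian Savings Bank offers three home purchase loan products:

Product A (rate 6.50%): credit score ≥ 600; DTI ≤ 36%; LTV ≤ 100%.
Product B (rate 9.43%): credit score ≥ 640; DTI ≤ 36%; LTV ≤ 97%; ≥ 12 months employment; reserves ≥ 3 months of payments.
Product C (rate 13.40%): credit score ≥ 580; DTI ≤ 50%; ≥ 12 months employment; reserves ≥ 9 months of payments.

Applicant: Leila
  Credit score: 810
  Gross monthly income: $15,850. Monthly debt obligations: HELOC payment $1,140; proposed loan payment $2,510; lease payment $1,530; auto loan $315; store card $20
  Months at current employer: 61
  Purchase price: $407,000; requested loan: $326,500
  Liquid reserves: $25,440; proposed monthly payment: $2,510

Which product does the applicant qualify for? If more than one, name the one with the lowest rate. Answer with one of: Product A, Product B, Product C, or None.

Total debts = (1,140 + 2,510 + 1,530 + 315 + 20) = 5,515; DTI = 5,515/15,850 = 34.8%.
LTV = 326,500/407,000 = 80.2%.
Reserves = 25,440/2,510 = 10.1 months.
Product A: score 810 ≥ 600; DTI 34.8% ≤ 36%; LTV 80.2% ≤ 100% → qualifies.
Product B: score 810 ≥ 640; DTI 34.8% ≤ 36%; LTV 80.2% ≤ 97%; employment 61 ≥ 12 mo; reserves 10.1 ≥ 3 mo → qualifies.
Product C: score 810 ≥ 580; DTI 34.8% ≤ 50%; employment 61 ≥ 12 mo; reserves 10.1 ≥ 9 mo → qualifies.
Qualifying: Product A, Product B, Product C. Lowest rate is 6.50% → Product A.

Product A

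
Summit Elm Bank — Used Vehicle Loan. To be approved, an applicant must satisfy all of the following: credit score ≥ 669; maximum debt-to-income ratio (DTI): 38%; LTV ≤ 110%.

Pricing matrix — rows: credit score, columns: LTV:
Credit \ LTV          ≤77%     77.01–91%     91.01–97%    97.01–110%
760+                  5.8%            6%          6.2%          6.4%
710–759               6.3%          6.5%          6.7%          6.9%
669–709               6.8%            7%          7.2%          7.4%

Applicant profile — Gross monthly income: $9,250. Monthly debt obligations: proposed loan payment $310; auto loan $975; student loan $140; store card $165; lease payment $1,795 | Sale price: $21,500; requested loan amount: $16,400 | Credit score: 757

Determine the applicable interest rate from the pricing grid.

Credit score 757 ≥ 669; Total monthly debts = (310 + 975 + 140 + 165 + 1,795) = 3,385. DTI: 3,385 ÷ 9,250 = 36.6%, within the 38% cap
LTV: 16,400 ÷ 21,500 = 76.3%, within 110% cap
Row: 757 falls in 710–759. Column: 76.3% falls in ≤77%. Rate = 6.3%.

6.3%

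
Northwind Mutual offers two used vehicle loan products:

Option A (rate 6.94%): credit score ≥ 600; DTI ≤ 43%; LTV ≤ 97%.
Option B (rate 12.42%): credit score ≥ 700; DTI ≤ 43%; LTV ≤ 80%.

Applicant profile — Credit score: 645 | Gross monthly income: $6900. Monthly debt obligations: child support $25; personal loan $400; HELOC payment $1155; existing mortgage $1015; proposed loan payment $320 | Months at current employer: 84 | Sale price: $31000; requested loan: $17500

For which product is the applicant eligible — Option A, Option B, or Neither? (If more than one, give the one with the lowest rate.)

Total debts = (25 + 400 + 1,155 + 1,015 + 320) = 2,915; DTI = 2,915/6,900 = 42.2%.
LTV = 17,500/31,000 = 56.5%.
Option A: score 645 ≥ 600; DTI 42.2% ≤ 43%; LTV 56.5% ≤ 97% → qualifies.
Option B: score 645 < 700; DTI 42.2% ≤ 43%; LTV 56.5% ≤ 80% → does not qualify.

Option A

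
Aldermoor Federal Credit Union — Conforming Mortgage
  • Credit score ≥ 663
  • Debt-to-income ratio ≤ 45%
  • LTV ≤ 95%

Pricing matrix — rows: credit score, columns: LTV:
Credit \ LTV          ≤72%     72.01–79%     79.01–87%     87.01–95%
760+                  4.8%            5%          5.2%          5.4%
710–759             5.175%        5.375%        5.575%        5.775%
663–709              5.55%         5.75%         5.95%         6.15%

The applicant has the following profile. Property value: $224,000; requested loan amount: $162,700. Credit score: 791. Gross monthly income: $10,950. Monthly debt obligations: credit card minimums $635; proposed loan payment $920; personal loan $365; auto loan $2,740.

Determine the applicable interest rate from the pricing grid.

Credit score 791 ≥ 663; Total monthly debts = (635 + 920 + 365 + 2,740) = 4,660. DTI: 4,660 ÷ 10,950 = 42.6%, within the 45% cap
LTV = 162,700/224,000 = 72.6% ≤ 95%
Row: 791 falls in 760+. Column: 72.6% falls in 72.01–79%. Rate = 5%.

5%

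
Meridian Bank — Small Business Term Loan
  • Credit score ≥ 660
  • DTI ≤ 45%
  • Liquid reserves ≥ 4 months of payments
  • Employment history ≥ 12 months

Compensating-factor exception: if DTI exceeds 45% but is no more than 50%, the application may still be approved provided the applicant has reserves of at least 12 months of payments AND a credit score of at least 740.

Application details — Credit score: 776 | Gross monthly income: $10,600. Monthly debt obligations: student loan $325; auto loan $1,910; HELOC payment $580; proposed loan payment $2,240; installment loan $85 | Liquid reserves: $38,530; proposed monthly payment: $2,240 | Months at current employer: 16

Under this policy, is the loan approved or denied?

Credit score 776 ≥ 660 (meets base)
Total debts = (325 + 1,910 + 580 + 2,240 + 85) = 5,140. DTI: 5,140 ÷ 10,600 = 48.5%, over the 45% base limit.
Reserves: 38,530 ÷ 2,240 = 17.2 months (meets 4-month minimum)
Employment 16 ≥ 12 months
DTI 48.5% is within the 45%–50% exception band; checking compensating factors.
Reserves 17.2 ≥ 12 months; credit score 776 ≥ 740.
Both compensating conditions met → exception applies.

Approved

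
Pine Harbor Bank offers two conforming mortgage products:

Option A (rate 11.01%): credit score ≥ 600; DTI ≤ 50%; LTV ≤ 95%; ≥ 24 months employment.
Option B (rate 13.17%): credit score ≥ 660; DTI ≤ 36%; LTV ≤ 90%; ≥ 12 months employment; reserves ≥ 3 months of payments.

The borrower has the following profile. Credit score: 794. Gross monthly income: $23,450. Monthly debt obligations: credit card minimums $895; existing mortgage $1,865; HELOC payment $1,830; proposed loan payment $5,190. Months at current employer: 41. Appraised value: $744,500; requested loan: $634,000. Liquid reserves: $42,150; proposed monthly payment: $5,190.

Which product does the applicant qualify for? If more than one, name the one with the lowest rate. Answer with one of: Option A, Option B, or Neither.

Option A

Total debts = (895 + 1,865 + 1,830 + 5,190) = 9,780; DTI = 9,780/23,450 = 41.7%.
LTV = 634,000/744,500 = 85.2%.
Reserves = 42,150/5,190 = 8.1 months.
Option A: score 794 ≥ 600; DTI 41.7% ≤ 50%; LTV 85.2% ≤ 95%; employment 41 ≥ 24 mo → qualifies.
Option B: score 794 ≥ 660; DTI 41.7% > 36%; LTV 85.2% ≤ 90%; employment 41 ≥ 12 mo; reserves 8.1 ≥ 3 mo → does not qualify.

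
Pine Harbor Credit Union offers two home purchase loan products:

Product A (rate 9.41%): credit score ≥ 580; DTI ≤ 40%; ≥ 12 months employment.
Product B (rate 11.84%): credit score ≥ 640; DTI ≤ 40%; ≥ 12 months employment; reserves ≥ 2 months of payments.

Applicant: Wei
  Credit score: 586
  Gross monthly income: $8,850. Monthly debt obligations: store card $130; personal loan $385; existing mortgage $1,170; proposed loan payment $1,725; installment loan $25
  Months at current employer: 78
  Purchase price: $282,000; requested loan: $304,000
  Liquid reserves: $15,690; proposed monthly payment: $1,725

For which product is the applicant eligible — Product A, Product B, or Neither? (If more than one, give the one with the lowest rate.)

Product A

Total debts = (130 + 385 + 1,170 + 1,725 + 25) = 3,435; DTI = 3,435/8,850 = 38.8%.
LTV = 304,000/282,000 = 107.8%.
Reserves = 15,690/1,725 = 9.1 months.
Product A: score 586 ≥ 580; DTI 38.8% ≤ 40%; employment 78 ≥ 12 mo → qualifies.
Product B: score 586 < 640; DTI 38.8% ≤ 40%; employment 78 ≥ 12 mo; reserves 9.1 ≥ 2 mo → does not qualify.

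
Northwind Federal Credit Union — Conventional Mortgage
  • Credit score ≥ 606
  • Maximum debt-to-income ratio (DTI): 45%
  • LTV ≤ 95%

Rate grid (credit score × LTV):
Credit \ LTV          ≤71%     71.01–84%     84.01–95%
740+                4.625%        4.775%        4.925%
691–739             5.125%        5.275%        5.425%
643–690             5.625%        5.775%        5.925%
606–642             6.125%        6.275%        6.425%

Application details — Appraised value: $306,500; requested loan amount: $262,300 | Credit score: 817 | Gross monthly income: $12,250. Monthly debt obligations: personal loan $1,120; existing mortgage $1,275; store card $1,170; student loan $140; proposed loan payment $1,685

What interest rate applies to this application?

4.925%

Credit score 817 ≥ 606; Total monthly debts = (1,120 + 1,275 + 1,170 + 140 + 1,685) = 5,390. DTI = 5,390/12,250 = 44% ≤ 45%
LTV = 262,300/306,500 = 85.6% ≤ 95%
Credit 817 → row 740+; LTV 85.6% → column 84.01–95%. Grid cell → 4.925%.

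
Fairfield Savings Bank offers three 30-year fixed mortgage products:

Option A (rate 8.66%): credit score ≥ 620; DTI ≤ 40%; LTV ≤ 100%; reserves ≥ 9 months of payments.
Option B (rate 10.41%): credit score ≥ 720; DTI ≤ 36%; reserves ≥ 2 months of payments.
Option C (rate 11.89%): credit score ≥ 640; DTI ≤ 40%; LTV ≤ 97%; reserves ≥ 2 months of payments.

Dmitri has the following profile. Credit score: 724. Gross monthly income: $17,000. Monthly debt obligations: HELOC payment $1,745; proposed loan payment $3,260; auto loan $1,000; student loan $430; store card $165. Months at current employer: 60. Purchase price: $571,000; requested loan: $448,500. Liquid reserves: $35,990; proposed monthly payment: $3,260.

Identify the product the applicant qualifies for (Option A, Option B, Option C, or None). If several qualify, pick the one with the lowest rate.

Option A

Total debts = (1,745 + 3,260 + 1,000 + 430 + 165) = 6,600; DTI = 6,600/17,000 = 38.8%.
LTV = 448,500/571,000 = 78.5%.
Reserves = 35,990/3,260 = 11.0 months.
Option A: score 724 ≥ 620; DTI 38.8% ≤ 40%; LTV 78.5% ≤ 100%; reserves 11.0 ≥ 9 mo → qualifies.
Option B: score 724 ≥ 720; DTI 38.8% > 36%; reserves 11.0 ≥ 2 mo → does not qualify.
Option C: score 724 ≥ 640; DTI 38.8% ≤ 40%; LTV 78.5% ≤ 97%; reserves 11.0 ≥ 2 mo → qualifies.
Qualifying: Option A, Option C. Lowest rate is 8.66% → Option A.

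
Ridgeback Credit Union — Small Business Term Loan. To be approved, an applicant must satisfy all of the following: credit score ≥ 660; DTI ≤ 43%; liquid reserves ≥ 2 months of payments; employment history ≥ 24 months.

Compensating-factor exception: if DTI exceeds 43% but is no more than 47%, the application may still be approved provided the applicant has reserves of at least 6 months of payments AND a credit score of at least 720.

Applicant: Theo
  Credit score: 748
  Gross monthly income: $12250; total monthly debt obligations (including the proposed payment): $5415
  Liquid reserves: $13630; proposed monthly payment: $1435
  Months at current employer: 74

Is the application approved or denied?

Approved

Credit score 748 ≥ 660 (meets base)
DTI: 5,415 ÷ 12,250 = 44.2%, over the 43% base limit.
Liquid reserves cover 13,630/1,435 = 9.5 months — ≥ 2 required
Employment 74 ≥ 24 months
DTI 44.2% is within the 43%–47% exception band; checking compensating factors.
Reserves 9.5 ≥ 6 months; credit score 748 ≥ 720.
Both compensating conditions met → exception applies.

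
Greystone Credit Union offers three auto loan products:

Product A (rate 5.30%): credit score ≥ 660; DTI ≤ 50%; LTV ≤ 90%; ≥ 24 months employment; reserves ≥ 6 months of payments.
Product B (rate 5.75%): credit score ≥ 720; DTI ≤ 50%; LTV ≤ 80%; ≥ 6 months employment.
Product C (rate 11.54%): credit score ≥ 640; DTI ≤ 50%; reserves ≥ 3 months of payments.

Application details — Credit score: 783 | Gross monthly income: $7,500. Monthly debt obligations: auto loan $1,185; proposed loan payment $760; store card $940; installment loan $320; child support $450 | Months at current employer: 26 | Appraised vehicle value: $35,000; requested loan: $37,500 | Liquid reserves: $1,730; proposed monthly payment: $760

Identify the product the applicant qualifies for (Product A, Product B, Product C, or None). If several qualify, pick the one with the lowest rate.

None

Total debts = (1,185 + 760 + 940 + 320 + 450) = 3,655; DTI = 3,655/7,500 = 48.7%.
LTV = 37,500/35,000 = 107.1%.
Reserves = 1,730/760 = 2.3 months.
Product A: score 783 ≥ 660; DTI 48.7% ≤ 50%; LTV 107.1% > 90%; employment 26 ≥ 24 mo; reserves 2.3 < 6 mo → does not qualify.
Product B: score 783 ≥ 720; DTI 48.7% ≤ 50%; LTV 107.1% > 80%; employment 26 ≥ 6 mo → does not qualify.
Product C: score 783 ≥ 640; DTI 48.7% ≤ 50%; reserves 2.3 < 3 mo → does not qualify.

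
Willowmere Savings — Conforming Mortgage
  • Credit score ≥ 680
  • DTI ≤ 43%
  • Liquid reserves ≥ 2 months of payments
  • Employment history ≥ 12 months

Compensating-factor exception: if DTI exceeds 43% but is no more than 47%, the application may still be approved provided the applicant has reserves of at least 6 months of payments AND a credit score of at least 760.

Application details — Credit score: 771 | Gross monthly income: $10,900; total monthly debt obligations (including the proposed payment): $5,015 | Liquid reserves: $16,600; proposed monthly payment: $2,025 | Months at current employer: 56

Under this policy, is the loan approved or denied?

Credit score 771 ≥ 680 (meets base)
DTI: 5,015 ÷ 10,900 = 46%, over the 43% base limit.
Liquid reserves cover 16,600/2,025 = 8.2 months — ≥ 2 required
Employment 56 ≥ 12 months
46% falls in the override range (43%–47%), so the compensating-factor test applies.
Override check — reserves: 8.2 mo (ok); score: 771 (ok).
Both override conditions satisfied; DTI exception granted.

Approved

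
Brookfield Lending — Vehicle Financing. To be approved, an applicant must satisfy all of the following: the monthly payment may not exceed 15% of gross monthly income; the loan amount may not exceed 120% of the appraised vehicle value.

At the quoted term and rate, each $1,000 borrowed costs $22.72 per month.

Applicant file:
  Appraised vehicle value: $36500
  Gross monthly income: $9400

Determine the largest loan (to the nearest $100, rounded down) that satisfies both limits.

$43,800

Payment cap: 15% × $9,400 = $1,410/month.
At $22.72 per $1,000, that supports 1,410/22.72 × 1,000 ≈ $62,059 → $62,000.
LTV cap: 120% × $36,500 = $43,800 → $43,800.
Binding constraint: loan-to-value.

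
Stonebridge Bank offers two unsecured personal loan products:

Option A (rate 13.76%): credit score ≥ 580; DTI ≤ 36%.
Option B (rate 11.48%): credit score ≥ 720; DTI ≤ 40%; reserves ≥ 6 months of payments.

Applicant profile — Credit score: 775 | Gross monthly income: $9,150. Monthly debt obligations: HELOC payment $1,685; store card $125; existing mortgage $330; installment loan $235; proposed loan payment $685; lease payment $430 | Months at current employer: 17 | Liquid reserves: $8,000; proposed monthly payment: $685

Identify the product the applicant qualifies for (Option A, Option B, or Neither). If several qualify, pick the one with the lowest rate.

Option B

Total debts = (1,685 + 125 + 330 + 235 + 685 + 430) = 3,490; DTI = 3,490/9,150 = 38.1%.
Reserves = 8,000/685 = 11.7 months.
Option A: score 775 ≥ 580; DTI 38.1% > 36% → does not qualify.
Option B: score 775 ≥ 720; DTI 38.1% ≤ 40%; reserves 11.7 ≥ 6 mo → qualifies.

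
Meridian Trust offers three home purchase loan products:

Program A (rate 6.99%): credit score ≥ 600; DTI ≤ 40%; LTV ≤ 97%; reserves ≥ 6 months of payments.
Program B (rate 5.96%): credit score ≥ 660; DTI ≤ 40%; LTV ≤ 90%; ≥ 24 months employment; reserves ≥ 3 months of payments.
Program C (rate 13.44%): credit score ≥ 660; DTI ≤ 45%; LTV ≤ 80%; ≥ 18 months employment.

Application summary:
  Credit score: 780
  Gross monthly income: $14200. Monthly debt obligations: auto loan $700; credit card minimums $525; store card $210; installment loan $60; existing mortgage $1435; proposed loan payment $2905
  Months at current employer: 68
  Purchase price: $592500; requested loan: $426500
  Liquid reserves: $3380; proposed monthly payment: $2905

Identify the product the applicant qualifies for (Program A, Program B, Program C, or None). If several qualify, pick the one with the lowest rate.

Program C

Total debts = (700 + 525 + 210 + 60 + 1,435 + 2,905) = 5,835; DTI = 5,835/14,200 = 41.1%.
LTV = 426,500/592,500 = 72%.
Reserves = 3,380/2,905 = 1.2 months.
Program A: score 780 ≥ 600; DTI 41.1% > 40%; LTV 72% ≤ 97%; reserves 1.2 < 6 mo → does not qualify.
Program B: score 780 ≥ 660; DTI 41.1% > 40%; LTV 72% ≤ 90%; employment 68 ≥ 24 mo; reserves 1.2 < 3 mo → does not qualify.
Program C: score 780 ≥ 660; DTI 41.1% ≤ 45%; LTV 72% ≤ 80%; employment 68 ≥ 18 mo → qualifies.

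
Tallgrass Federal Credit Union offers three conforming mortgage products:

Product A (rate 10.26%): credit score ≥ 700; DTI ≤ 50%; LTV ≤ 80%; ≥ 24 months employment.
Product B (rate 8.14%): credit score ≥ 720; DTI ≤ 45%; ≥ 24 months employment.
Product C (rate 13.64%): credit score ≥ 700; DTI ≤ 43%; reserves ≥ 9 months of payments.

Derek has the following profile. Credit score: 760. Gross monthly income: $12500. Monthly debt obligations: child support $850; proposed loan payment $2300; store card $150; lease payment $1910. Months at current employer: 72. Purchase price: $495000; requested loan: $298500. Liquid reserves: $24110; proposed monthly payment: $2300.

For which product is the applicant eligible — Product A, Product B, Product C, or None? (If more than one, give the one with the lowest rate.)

Total debts = (850 + 2,300 + 150 + 1,910) = 5,210; DTI = 5,210/12,500 = 41.7%.
LTV = 298,500/495,000 = 60.3%.
Reserves = 24,110/2,300 = 10.5 months.
Product A: score 760 ≥ 700; DTI 41.7% ≤ 50%; LTV 60.3% ≤ 80%; employment 72 ≥ 24 mo → qualifies.
Product B: score 760 ≥ 720; DTI 41.7% ≤ 45%; employment 72 ≥ 24 mo → qualifies.
Product C: score 760 ≥ 700; DTI 41.7% ≤ 43%; reserves 10.5 ≥ 9 mo → qualifies.
Qualifying: Product A, Product B, Product C. Lowest rate is 8.14% → Product B.

Product B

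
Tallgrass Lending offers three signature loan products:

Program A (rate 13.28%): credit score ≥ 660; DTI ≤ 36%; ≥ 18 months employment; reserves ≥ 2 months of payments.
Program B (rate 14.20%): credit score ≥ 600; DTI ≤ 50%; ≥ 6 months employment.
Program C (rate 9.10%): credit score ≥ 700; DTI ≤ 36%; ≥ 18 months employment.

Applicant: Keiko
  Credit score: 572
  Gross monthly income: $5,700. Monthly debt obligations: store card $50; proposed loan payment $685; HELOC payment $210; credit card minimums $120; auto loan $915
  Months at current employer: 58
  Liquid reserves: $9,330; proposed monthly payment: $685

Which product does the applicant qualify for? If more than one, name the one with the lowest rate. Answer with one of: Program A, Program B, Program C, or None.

None

Total debts = (50 + 685 + 210 + 120 + 915) = 1,980; DTI = 1,980/5,700 = 34.7%.
Reserves = 9,330/685 = 13.6 months.
Program A: score 572 < 660; DTI 34.7% ≤ 36%; employment 58 ≥ 18 mo; reserves 13.6 ≥ 2 mo → does not qualify.
Program B: score 572 < 600; DTI 34.7% ≤ 50%; employment 58 ≥ 6 mo → does not qualify.
Program C: score 572 < 700; DTI 34.7% ≤ 36%; employment 58 ≥ 18 mo → does not qualify.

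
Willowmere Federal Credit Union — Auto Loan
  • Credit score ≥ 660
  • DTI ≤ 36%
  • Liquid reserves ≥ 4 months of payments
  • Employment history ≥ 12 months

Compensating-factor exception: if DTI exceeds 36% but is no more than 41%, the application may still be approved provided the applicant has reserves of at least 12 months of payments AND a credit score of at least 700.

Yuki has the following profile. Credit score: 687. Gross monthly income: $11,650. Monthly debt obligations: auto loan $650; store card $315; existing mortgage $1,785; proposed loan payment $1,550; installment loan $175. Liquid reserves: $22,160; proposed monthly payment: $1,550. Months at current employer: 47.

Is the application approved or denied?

Denied

Credit score 687 ≥ 660 (meets base)
Total debts = (650 + 315 + 1,785 + 1,550 + 175) = 4,475. DTI = 4,475/11,650 = 38.4% > 36% — standard DTI limit exceeded.
Reserves = 22,160/1,550 = 14.3 months ≥ 4
Employment 47 ≥ 12 months
DTI 38.4% is within the 36%–41% exception band; checking compensating factors.
Reserves 14.3 ≥ 12 months; credit score 687 < 700.
Override conditions not both satisfied; exception does not apply.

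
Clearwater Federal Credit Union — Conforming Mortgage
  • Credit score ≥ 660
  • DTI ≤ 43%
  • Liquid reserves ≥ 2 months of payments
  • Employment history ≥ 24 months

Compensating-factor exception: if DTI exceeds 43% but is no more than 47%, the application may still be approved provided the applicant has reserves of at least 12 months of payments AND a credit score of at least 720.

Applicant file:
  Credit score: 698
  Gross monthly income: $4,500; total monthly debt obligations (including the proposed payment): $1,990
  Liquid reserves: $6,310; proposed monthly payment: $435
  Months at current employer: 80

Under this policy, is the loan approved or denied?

Credit score 698 ≥ 660 (meets base)
DTI: 1,990 ÷ 4,500 = 44.2%, over the 43% base limit.
Liquid reserves cover 6,310/435 = 14.5 months — ≥ 2 required
Employment 80 ≥ 24 months
44.2% falls in the override range (43%–47%), so the compensating-factor test applies.
Reserves 14.5 ≥ 12 months; credit score 698 < 720.
Compensating-factor requirement not fully met.

Denied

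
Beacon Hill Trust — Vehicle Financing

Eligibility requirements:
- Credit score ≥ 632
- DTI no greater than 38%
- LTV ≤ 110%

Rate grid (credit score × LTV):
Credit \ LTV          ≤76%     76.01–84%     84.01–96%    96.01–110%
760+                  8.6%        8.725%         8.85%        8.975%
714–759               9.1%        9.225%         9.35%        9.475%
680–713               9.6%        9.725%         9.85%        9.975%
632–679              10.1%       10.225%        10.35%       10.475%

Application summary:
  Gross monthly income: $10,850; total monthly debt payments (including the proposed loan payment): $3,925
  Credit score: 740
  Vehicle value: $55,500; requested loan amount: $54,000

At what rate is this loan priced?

9.475%

Credit score 740 ≥ 632; Debt-to-income = 3,925/10,850 = 36.2% — meets 38% limit
LTV = 54,000/55,500 = 97.3% ≤ 110%
Row: 740 falls in 714–759. Column: 97.3% falls in 96.01–110%. Rate = 9.475%.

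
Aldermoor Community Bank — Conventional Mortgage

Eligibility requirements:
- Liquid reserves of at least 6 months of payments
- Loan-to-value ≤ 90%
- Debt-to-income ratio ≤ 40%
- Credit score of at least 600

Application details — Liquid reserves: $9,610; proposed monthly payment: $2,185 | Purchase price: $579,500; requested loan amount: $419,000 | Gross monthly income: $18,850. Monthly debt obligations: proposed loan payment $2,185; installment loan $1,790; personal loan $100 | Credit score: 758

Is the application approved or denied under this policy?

Reserves = 9,610/2,185 = 4.4 months < 6
Loan-to-value = 419,000/579,500 = 72.3% — pass (90% max)
Total monthly debts = (2,185 + 1,790 + 100) = 4,075. Debt-to-income = 4,075/18,850 = 21.6% — meets 40% limit
Credit score 758 ≥ 600 (meets)
Fails on reserves.

Denied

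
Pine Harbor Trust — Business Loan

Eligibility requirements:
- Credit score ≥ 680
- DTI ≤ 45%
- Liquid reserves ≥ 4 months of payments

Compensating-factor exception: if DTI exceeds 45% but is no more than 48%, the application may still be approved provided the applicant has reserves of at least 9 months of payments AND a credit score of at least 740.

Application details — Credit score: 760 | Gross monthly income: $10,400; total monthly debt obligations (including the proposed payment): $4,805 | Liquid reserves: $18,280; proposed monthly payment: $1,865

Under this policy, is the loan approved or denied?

Approved

Credit score 760 ≥ 680 (meets base)
DTI: 4,805 ÷ 10,400 = 46.2%, over the 45% base limit.
Reserves: 18,280 ÷ 1,865 = 9.8 months (meets 4-month minimum)
46.2% falls in the override range (45%–48%), so the compensating-factor test applies.
Override check — reserves: 9.8 mo (ok); score: 760 (ok).
Both override conditions satisfied; DTI exception granted.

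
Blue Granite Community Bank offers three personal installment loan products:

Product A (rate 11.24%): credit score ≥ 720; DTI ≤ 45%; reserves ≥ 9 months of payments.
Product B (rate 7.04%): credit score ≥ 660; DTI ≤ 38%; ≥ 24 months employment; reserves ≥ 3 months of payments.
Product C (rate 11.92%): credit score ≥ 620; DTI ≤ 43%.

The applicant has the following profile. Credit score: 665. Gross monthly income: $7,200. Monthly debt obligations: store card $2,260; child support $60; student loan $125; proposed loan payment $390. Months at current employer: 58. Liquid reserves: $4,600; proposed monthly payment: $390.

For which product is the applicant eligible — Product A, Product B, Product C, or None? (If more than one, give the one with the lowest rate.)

Product C

Total debts = (2,260 + 60 + 125 + 390) = 2,835; DTI = 2,835/7,200 = 39.4%.
Reserves = 4,600/390 = 11.8 months.
Product A: score 665 < 720; DTI 39.4% ≤ 45%; reserves 11.8 ≥ 9 mo → does not qualify.
Product B: score 665 ≥ 660; DTI 39.4% > 38%; employment 58 ≥ 24 mo; reserves 11.8 ≥ 3 mo → does not qualify.
Product C: score 665 ≥ 620; DTI 39.4% ≤ 43% → qualifies.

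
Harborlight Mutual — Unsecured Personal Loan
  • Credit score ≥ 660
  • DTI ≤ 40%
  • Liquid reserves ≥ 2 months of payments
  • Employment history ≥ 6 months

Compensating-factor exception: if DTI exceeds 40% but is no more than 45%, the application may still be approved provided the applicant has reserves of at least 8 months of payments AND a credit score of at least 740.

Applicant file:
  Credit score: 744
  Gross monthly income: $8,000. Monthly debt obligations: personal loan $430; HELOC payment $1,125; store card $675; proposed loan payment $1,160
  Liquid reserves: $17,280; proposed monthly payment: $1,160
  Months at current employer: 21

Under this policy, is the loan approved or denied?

Credit score 744 ≥ 660 (meets base)
Total debts = (430 + 1,125 + 675 + 1,160) = 3,390. DTI: 3,390 ÷ 8,000 = 42.4%, over the 40% base limit.
Liquid reserves cover 17,280/1,160 = 14.9 months — ≥ 2 required
Employment 21 ≥ 6 months
42.4% falls in the override range (40%–45%), so the compensating-factor test applies.
Override check — reserves: 14.9 mo (ok); score: 744 (ok).
Both compensating conditions met → exception applies.

Approved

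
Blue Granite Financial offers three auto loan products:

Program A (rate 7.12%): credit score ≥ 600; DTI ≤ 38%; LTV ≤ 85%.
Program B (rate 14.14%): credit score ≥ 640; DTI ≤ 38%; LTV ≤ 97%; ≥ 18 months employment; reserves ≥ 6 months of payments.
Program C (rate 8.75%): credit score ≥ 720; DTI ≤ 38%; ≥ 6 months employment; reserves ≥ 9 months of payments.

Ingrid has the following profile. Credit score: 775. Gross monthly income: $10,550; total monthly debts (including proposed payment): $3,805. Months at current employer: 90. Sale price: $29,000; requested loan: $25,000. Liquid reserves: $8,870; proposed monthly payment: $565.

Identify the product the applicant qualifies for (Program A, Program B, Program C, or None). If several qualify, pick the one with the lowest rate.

Program C

DTI = 3,805/10,550 = 36.1%.
LTV = 25,000/29,000 = 86.2%.
Reserves = 8,870/565 = 15.7 months.
Program A: score 775 ≥ 600; DTI 36.1% ≤ 38%; LTV 86.2% > 85% → does not qualify.
Program B: score 775 ≥ 640; DTI 36.1% ≤ 38%; LTV 86.2% ≤ 97%; employment 90 ≥ 18 mo; reserves 15.7 ≥ 6 mo → qualifies.
Program C: score 775 ≥ 720; DTI 36.1% ≤ 38%; employment 90 ≥ 6 mo; reserves 15.7 ≥ 9 mo → qualifies.
Qualifying: Program B, Program C. Lowest rate is 8.75% → Program C.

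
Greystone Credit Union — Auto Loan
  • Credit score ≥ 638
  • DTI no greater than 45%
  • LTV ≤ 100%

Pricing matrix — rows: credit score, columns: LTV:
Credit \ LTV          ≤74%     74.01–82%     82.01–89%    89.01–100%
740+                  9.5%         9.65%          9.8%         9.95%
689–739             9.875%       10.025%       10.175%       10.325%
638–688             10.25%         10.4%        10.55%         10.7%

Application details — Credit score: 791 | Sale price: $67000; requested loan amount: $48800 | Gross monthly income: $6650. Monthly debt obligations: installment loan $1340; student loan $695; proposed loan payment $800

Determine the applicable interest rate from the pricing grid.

Credit score 791 ≥ 638; Total monthly debts = (1,340 + 695 + 800) = 2,835. Debt-to-income = 2,835/6,650 = 42.6% — meets 45% limit
LTV = 48,800/67,000 = 72.8% ≤ 100%
Credit 791 → row 740+; LTV 72.8% → column ≤74%. Grid cell → 9.5%.

9.5%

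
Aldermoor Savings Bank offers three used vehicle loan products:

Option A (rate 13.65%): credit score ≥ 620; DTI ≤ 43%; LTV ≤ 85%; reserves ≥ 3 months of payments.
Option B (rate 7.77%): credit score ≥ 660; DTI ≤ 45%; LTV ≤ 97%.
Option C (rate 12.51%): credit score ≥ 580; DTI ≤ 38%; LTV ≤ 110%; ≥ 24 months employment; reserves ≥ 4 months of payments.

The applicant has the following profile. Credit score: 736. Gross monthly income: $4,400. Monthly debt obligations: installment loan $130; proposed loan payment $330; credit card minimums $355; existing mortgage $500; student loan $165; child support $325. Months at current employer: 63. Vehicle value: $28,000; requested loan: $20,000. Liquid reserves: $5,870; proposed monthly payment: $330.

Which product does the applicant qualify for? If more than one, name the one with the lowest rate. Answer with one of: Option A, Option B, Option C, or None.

Total debts = (130 + 330 + 355 + 500 + 165 + 325) = 1,805; DTI = 1,805/4,400 = 41%.
LTV = 20,000/28,000 = 71.4%.
Reserves = 5,870/330 = 17.8 months.
Option A: score 736 ≥ 620; DTI 41% ≤ 43%; LTV 71.4% ≤ 85%; reserves 17.8 ≥ 3 mo → qualifies.
Option B: score 736 ≥ 660; DTI 41% ≤ 45%; LTV 71.4% ≤ 97% → qualifies.
Option C: score 736 ≥ 580; DTI 41% > 38%; LTV 71.4% ≤ 110%; employment 63 ≥ 24 mo; reserves 17.8 ≥ 4 mo → does not qualify.
Qualifying: Option A, Option B. Lowest rate is 7.77% → Option B.

Option B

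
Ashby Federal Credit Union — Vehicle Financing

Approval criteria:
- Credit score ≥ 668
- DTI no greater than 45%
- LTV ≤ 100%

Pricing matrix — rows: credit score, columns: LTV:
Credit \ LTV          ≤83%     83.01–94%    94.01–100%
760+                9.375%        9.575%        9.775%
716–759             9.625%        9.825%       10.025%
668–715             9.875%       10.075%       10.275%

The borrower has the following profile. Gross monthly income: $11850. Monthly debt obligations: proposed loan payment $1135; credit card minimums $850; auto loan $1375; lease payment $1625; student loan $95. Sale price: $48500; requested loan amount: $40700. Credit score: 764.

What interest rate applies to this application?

9.575%

Credit score 764 ≥ 668; Total monthly debts = (1,135 + 850 + 1,375 + 1,625 + 95) = 5,080. Debt-to-income = 5,080/11,850 = 42.9% — meets 45% limit
LTV: 40,700 ÷ 48,500 = 83.9%, within 100% cap
Credit 764 → row 760+; LTV 83.9% → column 83.01–94%. Grid cell → 9.575%.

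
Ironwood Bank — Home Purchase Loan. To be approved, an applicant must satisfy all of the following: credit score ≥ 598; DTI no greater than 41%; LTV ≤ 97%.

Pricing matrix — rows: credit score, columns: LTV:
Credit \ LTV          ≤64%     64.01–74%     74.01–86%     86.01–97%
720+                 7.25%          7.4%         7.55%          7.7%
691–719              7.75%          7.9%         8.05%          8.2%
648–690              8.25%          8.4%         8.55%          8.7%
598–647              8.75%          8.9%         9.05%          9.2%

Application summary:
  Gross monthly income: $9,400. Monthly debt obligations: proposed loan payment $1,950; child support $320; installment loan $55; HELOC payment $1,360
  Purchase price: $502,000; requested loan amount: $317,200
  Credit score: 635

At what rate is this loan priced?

8.75%

Credit score 635 ≥ 598; Total monthly debts = (1,950 + 320 + 55 + 1,360) = 3,685. DTI = 3,685/9,400 = 39.2% ≤ 41%
LTV = 317,200/502,000 = 63.2% ≤ 97%
Credit 635 → row 598–647; LTV 63.2% → column ≤64%. Grid cell → 8.75%.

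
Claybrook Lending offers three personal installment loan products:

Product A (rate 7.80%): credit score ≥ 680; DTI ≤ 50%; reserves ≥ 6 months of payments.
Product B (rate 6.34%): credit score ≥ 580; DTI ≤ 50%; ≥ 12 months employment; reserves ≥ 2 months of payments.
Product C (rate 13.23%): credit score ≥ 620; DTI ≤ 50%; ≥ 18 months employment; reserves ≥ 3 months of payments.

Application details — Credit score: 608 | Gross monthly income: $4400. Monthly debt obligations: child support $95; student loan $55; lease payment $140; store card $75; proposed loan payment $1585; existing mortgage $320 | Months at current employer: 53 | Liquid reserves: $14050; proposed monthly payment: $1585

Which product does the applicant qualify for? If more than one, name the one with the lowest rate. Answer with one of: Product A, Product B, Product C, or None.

None

Total debts = (95 + 55 + 140 + 75 + 1,585 + 320) = 2,270; DTI = 2,270/4,400 = 51.6%.
Reserves = 14,050/1,585 = 8.9 months.
Product A: score 608 < 680; DTI 51.6% > 50%; reserves 8.9 ≥ 6 mo → does not qualify.
Product B: score 608 ≥ 580; DTI 51.6% > 50%; employment 53 ≥ 12 mo; reserves 8.9 ≥ 2 mo → does not qualify.
Product C: score 608 < 620; DTI 51.6% > 50%; employment 53 ≥ 18 mo; reserves 8.9 ≥ 3 mo → does not qualify.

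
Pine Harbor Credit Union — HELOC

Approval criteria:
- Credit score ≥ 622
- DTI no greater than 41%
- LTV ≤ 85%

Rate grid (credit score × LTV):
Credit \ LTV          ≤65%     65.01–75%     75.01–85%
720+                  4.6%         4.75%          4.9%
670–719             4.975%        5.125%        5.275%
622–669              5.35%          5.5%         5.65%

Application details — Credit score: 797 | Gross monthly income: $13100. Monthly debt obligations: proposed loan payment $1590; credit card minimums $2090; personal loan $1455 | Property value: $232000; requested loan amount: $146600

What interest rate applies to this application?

4.6%

Credit score 797 ≥ 622; Total monthly debts = (1,590 + 2,090 + 1,455) = 5,135. DTI: 5,135 ÷ 13,100 = 39.2%, within the 41% cap
LTV: 146,600 ÷ 232,000 = 63.2%, within 85% cap
Score 797 is in the 720+ band; LTV 63.2% is in the ≤65% band → 4.6%.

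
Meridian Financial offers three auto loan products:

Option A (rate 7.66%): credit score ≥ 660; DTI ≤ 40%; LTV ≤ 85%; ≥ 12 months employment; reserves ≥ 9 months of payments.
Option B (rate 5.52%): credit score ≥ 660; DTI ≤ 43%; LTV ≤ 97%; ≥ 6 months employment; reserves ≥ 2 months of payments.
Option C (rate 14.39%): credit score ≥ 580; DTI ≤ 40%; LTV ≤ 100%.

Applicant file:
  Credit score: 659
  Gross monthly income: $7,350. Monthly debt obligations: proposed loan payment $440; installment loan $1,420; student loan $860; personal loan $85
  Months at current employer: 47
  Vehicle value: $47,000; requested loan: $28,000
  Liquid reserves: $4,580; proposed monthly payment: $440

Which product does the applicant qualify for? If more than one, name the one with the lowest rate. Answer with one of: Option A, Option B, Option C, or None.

Total debts = (440 + 1,420 + 860 + 85) = 2,805; DTI = 2,805/7,350 = 38.2%.
LTV = 28,000/47,000 = 59.6%.
Reserves = 4,580/440 = 10.4 months.
Option A: score 659 < 660; DTI 38.2% ≤ 40%; LTV 59.6% ≤ 85%; employment 47 ≥ 12 mo; reserves 10.4 ≥ 9 mo → does not qualify.
Option B: score 659 < 660; DTI 38.2% ≤ 43%; LTV 59.6% ≤ 97%; employment 47 ≥ 6 mo; reserves 10.4 ≥ 2 mo → does not qualify.
Option C: score 659 ≥ 580; DTI 38.2% ≤ 40%; LTV 59.6% ≤ 100% → qualifies.

Option C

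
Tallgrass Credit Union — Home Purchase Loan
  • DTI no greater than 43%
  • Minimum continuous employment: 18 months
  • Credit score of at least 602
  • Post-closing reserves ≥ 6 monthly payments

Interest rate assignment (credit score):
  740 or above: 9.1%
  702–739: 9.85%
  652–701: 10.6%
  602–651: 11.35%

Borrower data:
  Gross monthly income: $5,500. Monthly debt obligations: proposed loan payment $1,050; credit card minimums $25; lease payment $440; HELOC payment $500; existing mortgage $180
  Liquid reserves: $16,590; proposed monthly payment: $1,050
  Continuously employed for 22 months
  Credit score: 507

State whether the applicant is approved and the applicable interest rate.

Denied

Credit score 507 < 602 (below minimum)
Reserves = 16,590/1,050 = 15.8 months ≥ 6
Employment 22 ≥ 18 months
Total monthly debts = (1,050 + 25 + 440 + 500 + 180) = 2,195. Debt-to-income = 2,195/5,500 = 39.9% — meets 43% limit
Not all requirements met → denied.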